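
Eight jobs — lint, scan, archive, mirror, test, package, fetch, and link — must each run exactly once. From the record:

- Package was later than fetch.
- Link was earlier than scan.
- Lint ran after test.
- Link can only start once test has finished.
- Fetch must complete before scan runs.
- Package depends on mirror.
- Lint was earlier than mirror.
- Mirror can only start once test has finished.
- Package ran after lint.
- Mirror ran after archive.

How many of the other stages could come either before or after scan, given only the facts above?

4

Forced before scan: fetch, link, and test.
That leaves archive, lint, mirror, and package with no forced order relative to scan — 4.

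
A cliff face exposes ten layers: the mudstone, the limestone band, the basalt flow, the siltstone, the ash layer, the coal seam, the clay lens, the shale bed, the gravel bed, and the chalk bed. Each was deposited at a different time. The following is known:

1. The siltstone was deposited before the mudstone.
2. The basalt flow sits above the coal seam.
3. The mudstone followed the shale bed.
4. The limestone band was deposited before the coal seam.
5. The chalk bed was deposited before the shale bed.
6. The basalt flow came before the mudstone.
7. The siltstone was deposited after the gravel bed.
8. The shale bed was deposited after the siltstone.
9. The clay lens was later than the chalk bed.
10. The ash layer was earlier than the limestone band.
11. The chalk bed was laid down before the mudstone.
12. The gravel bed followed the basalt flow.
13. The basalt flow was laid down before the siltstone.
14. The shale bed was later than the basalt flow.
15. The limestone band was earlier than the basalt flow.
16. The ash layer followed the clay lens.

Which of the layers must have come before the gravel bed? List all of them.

the ash layer, the basalt flow, the chalk bed, the clay lens, the coal seam, the limestone band

Directly stated before the gravel bed: the basalt flow.
The ash layer reaches the gravel bed via the ash layer → the limestone band → the basalt flow → the gravel bed.
The chalk bed reaches the gravel bed via the chalk bed → the clay lens → the ash layer → the limestone band → the basalt flow → the gravel bed.
The clay lens reaches the gravel bed via the clay lens → the ash layer → the limestone band → the basalt flow → the gravel bed.
Likewise the coal seam and the limestone band each reach the gravel bed by chaining the stated constraints.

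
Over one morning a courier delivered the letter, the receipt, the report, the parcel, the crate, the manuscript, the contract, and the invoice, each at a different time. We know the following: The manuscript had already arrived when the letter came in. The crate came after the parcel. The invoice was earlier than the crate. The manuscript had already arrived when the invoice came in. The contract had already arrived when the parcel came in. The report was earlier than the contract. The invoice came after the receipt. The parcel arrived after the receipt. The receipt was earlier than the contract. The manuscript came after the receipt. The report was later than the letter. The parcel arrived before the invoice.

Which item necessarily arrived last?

Every other item has a chain of constraints placing it before the crate, so the crate is last.

the crate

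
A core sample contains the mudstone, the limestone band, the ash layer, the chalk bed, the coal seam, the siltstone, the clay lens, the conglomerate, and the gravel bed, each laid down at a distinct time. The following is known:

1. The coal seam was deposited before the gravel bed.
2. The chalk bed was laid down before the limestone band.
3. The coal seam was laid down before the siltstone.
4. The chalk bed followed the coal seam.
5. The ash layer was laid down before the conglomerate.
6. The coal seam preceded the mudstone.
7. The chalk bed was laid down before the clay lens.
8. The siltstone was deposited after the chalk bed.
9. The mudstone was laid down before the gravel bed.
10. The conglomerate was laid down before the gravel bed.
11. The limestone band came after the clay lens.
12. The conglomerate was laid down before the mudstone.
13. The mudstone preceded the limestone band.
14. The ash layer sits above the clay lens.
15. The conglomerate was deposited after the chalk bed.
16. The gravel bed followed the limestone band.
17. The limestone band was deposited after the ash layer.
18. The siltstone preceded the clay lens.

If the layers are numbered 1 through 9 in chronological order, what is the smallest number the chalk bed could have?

The coal seam must come before the chalk bed — 1 forced predecessor.
Nothing else is forced ahead of the chalk bed, so its earliest slot is position 1 + 1 = 2.

2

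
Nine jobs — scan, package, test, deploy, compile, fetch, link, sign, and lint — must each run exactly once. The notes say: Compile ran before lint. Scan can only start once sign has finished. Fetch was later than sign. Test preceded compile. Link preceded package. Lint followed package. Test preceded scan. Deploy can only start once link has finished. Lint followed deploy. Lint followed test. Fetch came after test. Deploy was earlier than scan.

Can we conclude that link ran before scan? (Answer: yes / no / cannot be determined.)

yes

Chain the constraints: link → deploy → scan. Each link is directly stated, so link comes before scan.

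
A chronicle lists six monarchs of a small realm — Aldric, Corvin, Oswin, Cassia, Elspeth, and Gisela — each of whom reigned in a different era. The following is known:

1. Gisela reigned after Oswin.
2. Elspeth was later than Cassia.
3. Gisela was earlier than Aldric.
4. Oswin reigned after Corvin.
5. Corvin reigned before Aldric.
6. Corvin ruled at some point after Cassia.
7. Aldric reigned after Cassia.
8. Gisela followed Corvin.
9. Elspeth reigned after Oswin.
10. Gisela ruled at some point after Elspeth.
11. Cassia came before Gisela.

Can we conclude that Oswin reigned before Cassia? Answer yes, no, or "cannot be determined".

no

Tracing the constraints gives Cassia → Corvin → Oswin, so Cassia must come before Oswin.
That means Oswin cannot be before Cassia.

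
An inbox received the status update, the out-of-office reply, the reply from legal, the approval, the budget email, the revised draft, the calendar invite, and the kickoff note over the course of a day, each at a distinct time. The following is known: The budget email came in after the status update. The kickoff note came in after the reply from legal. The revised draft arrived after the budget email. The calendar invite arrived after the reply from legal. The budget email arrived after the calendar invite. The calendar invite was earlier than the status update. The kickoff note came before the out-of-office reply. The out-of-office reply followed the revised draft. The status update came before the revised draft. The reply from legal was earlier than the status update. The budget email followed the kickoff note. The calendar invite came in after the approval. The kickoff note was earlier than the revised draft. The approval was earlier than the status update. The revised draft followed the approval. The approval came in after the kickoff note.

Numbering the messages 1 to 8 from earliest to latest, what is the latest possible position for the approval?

3

The approval must come before the budget email, the calendar invite, the out-of-office reply, the revised draft, and the status update — 5 messages forced after it.
Everything else can be placed before the approval in some valid order, so the approval can sit as late as position 8 − 5 = 3.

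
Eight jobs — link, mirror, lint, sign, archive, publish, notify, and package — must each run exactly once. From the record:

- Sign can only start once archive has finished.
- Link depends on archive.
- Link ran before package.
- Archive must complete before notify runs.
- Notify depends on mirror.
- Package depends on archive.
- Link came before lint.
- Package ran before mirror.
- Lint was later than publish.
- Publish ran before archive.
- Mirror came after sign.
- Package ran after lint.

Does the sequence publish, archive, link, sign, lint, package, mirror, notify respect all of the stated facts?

yes

Check each stated constraint against the proposed order — e.g. archive is ahead of package; archive is ahead of notify. Every pair is in the required order; nothing is violated.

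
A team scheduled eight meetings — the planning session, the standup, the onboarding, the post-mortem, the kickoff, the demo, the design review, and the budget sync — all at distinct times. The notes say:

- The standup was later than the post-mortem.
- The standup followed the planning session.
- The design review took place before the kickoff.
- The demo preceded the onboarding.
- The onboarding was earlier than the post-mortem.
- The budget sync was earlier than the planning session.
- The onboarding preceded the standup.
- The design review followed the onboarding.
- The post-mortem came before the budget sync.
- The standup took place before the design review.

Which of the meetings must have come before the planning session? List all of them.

Directly stated before the planning session: the budget sync.
The demo reaches the planning session via the demo → the onboarding → the post-mortem → the budget sync → the planning session.
The onboarding reaches the planning session via the onboarding → the post-mortem → the budget sync → the planning session.
The post-mortem reaches the planning session via the post-mortem → the budget sync → the planning session.

the budget sync, the demo, the onboarding, the post-mortem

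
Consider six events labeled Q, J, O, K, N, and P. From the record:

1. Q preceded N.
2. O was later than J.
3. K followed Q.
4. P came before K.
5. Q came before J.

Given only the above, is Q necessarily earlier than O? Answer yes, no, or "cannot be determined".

yes

Chain the constraints: Q → J → O. Each link is directly stated, so Q comes before O.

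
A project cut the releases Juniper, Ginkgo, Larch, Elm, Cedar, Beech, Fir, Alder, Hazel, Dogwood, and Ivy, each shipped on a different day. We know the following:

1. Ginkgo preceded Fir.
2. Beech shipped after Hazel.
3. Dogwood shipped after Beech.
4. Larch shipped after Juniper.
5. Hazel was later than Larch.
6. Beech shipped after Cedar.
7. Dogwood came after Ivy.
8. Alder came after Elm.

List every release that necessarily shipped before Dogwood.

Directly stated before Dogwood: Beech and Ivy.
Cedar reaches Dogwood via Cedar → Beech → Dogwood.
Hazel reaches Dogwood via Hazel → Beech → Dogwood.
Juniper reaches Dogwood via Juniper → Larch → Hazel → Beech → Dogwood.
Likewise Larch reaches Dogwood by chaining the stated constraints.

Beech, Cedar, Hazel, Ivy, Juniper, Larch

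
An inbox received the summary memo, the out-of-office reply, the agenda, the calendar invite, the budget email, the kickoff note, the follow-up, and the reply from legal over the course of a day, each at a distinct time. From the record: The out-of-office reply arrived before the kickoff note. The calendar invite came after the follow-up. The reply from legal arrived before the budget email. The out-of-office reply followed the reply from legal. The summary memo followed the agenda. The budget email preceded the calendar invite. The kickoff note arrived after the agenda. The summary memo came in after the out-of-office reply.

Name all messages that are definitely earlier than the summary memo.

Directly stated before the summary memo: the agenda and the out-of-office reply.
The reply from legal reaches the summary memo via the reply from legal → the out-of-office reply → the summary memo.

the agenda, the out-of-office reply, the reply from legal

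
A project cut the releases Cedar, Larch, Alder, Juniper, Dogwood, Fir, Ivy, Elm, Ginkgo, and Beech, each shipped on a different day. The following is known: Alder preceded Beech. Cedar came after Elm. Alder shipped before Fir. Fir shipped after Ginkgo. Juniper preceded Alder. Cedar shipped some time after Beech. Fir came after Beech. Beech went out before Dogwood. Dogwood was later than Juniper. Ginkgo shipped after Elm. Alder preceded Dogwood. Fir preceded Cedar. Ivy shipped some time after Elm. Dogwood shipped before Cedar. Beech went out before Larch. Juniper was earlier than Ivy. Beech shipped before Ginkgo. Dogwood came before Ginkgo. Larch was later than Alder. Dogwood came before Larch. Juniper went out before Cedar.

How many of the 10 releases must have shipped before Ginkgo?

5

Directly stated before Ginkgo: Beech, Dogwood, and Elm.
Alder reaches Ginkgo via Alder → Beech → Ginkgo.
Juniper reaches Ginkgo via Juniper → Dogwood → Ginkgo.
No chain forces Larch (or any of the others) ahead of Ginkgo.
That's Alder, Beech, Dogwood, Elm, and Juniper — 5 in all.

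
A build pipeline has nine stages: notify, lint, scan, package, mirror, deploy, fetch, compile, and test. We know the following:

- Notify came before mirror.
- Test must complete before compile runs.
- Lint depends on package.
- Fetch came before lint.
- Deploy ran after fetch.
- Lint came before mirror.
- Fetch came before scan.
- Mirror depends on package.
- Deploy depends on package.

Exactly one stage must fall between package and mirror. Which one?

lint

Tracing the constraints gives package → lint → mirror, so lint sits after package and before mirror.
No other stage is forced both after package and before mirror.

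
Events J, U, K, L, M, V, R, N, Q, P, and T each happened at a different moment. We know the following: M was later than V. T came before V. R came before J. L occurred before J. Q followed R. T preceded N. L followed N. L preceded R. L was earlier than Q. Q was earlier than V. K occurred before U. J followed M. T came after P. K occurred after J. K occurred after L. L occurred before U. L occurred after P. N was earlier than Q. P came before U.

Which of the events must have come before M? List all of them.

L, N, P, Q, R, T, V

Directly stated before M: V.
L reaches M via L → Q → V → M.
N reaches M via N → Q → V → M.
P reaches M via P → T → V → M.
Likewise Q, R, and T each reach M by chaining the stated constraints.
No chain forces J (or any of the others) ahead of M.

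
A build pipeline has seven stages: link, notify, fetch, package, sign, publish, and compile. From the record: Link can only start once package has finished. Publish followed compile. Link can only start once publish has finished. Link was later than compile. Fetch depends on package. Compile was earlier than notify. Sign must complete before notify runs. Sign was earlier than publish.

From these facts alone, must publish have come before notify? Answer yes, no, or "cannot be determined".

No chain of stated constraints runs from publish to notify, and none runs from notify to publish either.
So the relative order of publish and notify is not fixed by the given facts.

cannot be determined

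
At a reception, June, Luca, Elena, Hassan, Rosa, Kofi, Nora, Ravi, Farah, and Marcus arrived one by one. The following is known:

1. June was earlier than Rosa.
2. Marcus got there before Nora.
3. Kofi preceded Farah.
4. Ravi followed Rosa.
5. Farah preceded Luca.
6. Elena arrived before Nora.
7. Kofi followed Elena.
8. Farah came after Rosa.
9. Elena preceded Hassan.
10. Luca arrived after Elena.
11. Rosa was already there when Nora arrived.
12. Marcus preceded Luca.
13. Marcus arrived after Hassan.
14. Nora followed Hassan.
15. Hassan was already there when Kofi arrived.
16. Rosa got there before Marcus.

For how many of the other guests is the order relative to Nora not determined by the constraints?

4

Forced before Nora: Elena, Hassan, June, Marcus, and Rosa.
That leaves Farah, Kofi, Luca, and Ravi with no forced order relative to Nora — 4.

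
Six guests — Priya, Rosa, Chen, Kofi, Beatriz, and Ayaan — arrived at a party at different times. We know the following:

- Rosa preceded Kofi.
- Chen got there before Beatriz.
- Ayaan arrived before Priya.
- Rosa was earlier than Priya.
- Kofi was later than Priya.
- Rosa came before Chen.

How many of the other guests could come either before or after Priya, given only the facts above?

2

Forced before Priya: Ayaan and Rosa; forced after Priya: Kofi.
That leaves Beatriz and Chen with no forced order relative to Priya — 2.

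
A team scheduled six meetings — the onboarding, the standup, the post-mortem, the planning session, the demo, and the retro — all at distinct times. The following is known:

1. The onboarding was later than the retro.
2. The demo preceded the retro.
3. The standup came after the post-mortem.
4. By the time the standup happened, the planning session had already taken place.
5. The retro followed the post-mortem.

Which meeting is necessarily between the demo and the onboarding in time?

the retro

Tracing the constraints gives the demo → the retro → the onboarding, so the retro sits after the demo and before the onboarding.
No other meeting is forced both after the demo and before the onboarding.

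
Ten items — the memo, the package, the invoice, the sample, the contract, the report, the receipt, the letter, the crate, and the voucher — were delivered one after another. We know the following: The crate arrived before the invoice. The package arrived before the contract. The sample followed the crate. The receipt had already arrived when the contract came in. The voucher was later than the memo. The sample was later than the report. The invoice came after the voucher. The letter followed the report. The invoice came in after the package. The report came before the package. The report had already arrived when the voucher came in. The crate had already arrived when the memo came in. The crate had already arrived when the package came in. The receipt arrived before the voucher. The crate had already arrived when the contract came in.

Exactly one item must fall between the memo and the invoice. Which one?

the voucher

Tracing the constraints gives the memo → the voucher → the invoice, so the voucher sits after the memo and before the invoice.
No other item is forced both after the memo and before the invoice.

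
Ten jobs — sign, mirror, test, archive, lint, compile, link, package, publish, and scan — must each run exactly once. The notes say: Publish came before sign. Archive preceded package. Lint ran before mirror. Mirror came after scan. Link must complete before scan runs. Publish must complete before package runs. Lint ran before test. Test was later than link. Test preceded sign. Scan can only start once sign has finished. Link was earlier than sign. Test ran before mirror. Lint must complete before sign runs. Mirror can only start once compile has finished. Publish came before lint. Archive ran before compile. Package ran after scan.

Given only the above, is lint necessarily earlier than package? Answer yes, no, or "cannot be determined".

Chain the constraints: lint → sign → scan → package. Each link is directly stated, so lint comes before package.

yes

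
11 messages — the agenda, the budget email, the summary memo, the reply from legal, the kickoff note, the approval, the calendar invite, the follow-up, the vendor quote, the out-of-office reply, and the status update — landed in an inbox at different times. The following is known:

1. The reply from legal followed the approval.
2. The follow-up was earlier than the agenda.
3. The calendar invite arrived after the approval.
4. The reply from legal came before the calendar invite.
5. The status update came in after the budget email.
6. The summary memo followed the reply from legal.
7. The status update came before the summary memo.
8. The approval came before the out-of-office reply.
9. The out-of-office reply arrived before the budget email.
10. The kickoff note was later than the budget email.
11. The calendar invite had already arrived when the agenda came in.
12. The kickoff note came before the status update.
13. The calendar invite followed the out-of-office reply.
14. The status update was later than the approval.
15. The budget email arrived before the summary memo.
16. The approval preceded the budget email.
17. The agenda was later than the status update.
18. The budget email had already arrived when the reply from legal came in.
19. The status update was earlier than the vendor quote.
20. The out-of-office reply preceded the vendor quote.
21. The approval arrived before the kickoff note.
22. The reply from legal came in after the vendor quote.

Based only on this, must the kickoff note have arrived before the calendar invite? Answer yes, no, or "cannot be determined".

yes

Chain the constraints: the kickoff note → the status update → the vendor quote → the reply from legal → the calendar invite. Each link is directly stated, so the kickoff note comes before the calendar invite.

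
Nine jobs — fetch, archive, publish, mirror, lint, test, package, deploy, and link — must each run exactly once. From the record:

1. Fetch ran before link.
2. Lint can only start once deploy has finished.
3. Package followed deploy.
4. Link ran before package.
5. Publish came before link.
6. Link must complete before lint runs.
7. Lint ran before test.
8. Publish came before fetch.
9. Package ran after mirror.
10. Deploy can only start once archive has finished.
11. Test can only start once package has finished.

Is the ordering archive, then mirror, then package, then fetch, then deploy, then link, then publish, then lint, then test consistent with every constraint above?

no

The constraints require publish before link, but in the proposed sequence link appears ahead of publish. That one violation is enough.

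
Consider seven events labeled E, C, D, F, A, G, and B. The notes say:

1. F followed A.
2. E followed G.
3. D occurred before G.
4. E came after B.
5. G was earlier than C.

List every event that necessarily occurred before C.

Directly stated before C: G.
D reaches C via D → G → C.
No chain forces A (or any of the others) ahead of C.

D, G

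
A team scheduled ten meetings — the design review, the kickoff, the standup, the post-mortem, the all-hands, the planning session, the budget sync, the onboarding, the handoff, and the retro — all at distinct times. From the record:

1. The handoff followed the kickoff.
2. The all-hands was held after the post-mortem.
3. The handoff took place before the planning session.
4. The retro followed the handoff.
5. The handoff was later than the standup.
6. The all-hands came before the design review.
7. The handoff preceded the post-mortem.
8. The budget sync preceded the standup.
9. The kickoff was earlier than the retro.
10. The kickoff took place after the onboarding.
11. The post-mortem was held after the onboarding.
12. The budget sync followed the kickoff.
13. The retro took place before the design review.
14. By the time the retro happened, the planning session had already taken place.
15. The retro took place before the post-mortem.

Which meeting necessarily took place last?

Every other meeting has a chain of constraints placing it before the design review, so the design review is last.

the design review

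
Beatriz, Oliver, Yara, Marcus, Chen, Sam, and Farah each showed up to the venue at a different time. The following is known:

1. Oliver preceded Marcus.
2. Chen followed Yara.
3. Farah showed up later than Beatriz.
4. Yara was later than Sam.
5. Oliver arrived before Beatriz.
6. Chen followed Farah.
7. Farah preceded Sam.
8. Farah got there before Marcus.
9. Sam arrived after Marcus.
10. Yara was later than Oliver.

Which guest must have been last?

Chen

Every other guest has a chain of constraints placing them before Chen, so Chen is last.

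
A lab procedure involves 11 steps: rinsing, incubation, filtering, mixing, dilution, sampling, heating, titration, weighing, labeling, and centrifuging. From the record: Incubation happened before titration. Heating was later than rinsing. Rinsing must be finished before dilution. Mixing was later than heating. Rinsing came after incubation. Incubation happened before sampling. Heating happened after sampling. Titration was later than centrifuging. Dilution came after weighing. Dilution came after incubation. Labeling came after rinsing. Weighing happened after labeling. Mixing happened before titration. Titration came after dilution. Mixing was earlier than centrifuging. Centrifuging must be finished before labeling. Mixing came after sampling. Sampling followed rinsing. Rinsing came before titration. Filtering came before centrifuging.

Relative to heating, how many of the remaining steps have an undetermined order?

Forced before heating: incubation, rinsing, and sampling; forced after heating: centrifuging, dilution, labeling, mixing, titration, and weighing.
That leaves filtering with no forced order relative to heating — 1.

1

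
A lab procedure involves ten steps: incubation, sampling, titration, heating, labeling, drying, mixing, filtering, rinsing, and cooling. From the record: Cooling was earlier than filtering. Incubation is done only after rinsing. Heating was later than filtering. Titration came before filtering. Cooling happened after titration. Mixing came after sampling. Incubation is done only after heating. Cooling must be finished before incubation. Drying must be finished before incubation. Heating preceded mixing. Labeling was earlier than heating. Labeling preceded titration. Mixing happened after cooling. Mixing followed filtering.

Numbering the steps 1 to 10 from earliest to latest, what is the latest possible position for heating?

Heating must come before incubation and mixing — 2 steps forced after it.
Everything else can be placed before heating in some valid order, so heating can sit as late as position 10 − 2 = 8.

8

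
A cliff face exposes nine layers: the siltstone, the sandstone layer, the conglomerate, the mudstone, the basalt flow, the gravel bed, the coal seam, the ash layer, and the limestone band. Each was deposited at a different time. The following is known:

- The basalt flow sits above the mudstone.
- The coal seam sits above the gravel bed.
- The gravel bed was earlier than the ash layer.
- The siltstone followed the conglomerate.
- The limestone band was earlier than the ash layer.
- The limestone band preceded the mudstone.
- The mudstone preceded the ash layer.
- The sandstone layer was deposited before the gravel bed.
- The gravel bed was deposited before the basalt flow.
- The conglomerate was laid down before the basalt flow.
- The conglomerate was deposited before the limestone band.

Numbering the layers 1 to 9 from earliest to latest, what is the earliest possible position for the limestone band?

The conglomerate must come before the limestone band — 1 forced predecessor.
Nothing else is forced ahead of the limestone band, so its earliest slot is position 1 + 1 = 2.

2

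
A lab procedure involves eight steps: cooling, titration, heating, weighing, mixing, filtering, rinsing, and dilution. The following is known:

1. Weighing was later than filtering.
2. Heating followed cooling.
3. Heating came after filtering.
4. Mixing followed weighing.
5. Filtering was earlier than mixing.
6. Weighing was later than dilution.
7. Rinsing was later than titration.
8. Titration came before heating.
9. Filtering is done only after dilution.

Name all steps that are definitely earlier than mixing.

Directly stated before mixing: filtering and weighing.
Dilution reaches mixing via dilution → filtering → mixing.
No chain forces rinsing (or any of the others) ahead of mixing.

dilution, filtering, weighing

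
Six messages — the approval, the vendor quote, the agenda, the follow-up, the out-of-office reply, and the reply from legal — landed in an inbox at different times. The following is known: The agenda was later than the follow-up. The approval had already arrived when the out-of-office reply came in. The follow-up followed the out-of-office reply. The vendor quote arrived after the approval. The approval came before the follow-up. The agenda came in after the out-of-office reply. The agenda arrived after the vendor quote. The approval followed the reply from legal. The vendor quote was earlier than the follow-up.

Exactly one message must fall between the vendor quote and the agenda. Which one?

Tracing the constraints gives the vendor quote → the follow-up → the agenda, so the follow-up sits after the vendor quote and before the agenda.
No other message is forced both after the vendor quote and before the agenda.

the follow-up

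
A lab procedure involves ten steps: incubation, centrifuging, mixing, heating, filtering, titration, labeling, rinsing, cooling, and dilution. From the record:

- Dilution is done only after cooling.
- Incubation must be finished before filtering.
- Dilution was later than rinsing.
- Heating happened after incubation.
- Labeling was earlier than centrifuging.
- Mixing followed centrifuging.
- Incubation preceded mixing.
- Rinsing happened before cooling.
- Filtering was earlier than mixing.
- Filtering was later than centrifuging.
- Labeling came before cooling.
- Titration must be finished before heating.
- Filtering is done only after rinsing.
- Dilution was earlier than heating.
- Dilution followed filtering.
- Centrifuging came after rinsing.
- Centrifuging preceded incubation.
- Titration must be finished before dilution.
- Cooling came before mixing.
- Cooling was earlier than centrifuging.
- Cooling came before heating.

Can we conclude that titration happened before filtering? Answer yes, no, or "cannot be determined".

cannot be determined

No chain of stated constraints runs from titration to filtering, and none runs from filtering to titration either.
So the relative order of titration and filtering is not fixed by the given facts.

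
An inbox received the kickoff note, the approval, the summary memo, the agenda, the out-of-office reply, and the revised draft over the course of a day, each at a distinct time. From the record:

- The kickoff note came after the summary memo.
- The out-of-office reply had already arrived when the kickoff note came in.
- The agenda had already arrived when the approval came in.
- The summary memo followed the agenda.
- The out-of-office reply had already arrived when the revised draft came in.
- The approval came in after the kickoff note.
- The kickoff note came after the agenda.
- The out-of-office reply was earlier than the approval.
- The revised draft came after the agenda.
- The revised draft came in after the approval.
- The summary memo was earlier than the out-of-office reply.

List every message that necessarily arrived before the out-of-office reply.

Directly stated before the out-of-office reply: the summary memo.
The agenda reaches the out-of-office reply via the agenda → the summary memo → the out-of-office reply.

the agenda, the summary memo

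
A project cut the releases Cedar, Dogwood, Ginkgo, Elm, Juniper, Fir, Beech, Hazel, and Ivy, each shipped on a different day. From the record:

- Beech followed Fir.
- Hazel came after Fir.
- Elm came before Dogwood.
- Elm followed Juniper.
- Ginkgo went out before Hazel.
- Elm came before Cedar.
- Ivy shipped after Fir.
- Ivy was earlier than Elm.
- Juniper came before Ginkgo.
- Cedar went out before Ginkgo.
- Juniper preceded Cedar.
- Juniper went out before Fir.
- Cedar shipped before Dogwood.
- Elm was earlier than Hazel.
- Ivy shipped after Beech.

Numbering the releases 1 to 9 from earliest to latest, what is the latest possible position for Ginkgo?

8

Ginkgo must come before Hazel — 1 release forced after it.
Everything else can be placed before Ginkgo in some valid order, so Ginkgo can sit as late as position 9 − 1 = 8.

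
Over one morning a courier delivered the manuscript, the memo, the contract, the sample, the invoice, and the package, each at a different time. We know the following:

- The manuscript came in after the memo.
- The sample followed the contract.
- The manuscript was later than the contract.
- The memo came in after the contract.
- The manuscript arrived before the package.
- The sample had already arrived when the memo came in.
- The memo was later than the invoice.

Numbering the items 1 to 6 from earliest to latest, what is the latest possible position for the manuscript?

5

The manuscript must come before the package — 1 item forced after it.
Everything else can be placed before the manuscript in some valid order, so the manuscript can sit as late as position 6 − 1 = 5.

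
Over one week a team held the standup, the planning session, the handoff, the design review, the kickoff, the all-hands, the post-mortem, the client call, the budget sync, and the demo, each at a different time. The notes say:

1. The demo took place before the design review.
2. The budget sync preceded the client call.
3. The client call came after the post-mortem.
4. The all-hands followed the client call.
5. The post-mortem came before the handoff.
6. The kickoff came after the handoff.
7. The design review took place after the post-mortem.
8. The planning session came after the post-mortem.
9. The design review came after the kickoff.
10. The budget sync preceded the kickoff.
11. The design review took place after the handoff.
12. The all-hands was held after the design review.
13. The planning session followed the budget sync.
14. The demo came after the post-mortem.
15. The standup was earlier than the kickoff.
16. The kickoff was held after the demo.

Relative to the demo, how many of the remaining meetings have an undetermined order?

Forced before the demo: the post-mortem; forced after the demo: the all-hands, the design review, and the kickoff.
That leaves the budget sync, the client call, the handoff, the planning session, and the standup with no forced order relative to the demo — 5.

5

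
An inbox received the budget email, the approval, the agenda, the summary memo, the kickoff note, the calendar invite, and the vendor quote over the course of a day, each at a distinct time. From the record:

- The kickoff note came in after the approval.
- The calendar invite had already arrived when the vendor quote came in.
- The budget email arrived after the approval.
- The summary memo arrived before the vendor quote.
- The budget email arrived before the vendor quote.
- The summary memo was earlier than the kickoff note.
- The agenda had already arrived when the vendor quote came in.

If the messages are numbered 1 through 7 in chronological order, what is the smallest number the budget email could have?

The approval must come before the budget email — 1 forced predecessor.
Nothing else is forced ahead of the budget email, so its earliest slot is position 1 + 1 = 2.

2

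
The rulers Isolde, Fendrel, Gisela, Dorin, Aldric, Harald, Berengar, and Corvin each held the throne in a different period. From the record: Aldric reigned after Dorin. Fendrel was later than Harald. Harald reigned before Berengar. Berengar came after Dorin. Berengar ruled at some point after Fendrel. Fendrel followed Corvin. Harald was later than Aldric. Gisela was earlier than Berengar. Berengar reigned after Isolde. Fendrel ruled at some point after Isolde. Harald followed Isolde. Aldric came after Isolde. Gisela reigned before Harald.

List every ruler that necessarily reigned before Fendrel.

Aldric, Corvin, Dorin, Gisela, Harald, Isolde

Directly stated before Fendrel: Corvin, Harald, and Isolde.
Aldric reaches Fendrel via Aldric → Harald → Fendrel.
Dorin reaches Fendrel via Dorin → Aldric → Harald → Fendrel.
Gisela reaches Fendrel via Gisela → Harald → Fendrel.
No chain forces Berengar ahead of Fendrel.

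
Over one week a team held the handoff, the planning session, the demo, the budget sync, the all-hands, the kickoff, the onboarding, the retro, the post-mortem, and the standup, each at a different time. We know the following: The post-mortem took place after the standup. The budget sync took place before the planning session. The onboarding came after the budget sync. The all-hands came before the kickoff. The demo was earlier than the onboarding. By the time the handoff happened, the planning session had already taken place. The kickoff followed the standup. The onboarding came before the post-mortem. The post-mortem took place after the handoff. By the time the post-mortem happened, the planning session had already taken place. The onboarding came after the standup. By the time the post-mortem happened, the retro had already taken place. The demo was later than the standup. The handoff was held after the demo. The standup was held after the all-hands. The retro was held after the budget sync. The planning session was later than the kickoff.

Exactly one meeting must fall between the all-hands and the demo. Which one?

Tracing the constraints gives the all-hands → the standup → the demo, so the standup sits after the all-hands and before the demo.
No other meeting is forced both after the all-hands and before the demo.

the standup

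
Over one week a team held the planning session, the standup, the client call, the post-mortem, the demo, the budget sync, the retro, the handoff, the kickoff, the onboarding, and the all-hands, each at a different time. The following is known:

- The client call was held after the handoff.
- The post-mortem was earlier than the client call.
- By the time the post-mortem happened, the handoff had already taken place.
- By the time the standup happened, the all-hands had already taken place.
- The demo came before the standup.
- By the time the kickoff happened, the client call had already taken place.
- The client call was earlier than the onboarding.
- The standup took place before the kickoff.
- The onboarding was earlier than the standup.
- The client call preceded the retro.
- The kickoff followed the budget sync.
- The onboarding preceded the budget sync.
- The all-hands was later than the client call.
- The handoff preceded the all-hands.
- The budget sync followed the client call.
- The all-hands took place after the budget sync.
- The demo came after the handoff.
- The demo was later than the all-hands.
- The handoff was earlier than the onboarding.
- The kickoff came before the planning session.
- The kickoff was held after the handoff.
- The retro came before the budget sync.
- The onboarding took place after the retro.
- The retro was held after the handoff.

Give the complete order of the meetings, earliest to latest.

the handoff, the post-mortem, the client call, the retro, the onboarding, the budget sync, the all-hands, the demo, the standup, the kickoff, the planning session

The constraints fix every adjacent pair, so only one ordering works:
the handoff → the post-mortem → the client call → the retro → the onboarding → the budget sync → the all-hands → the demo → the standup → the kickoff → the planning session.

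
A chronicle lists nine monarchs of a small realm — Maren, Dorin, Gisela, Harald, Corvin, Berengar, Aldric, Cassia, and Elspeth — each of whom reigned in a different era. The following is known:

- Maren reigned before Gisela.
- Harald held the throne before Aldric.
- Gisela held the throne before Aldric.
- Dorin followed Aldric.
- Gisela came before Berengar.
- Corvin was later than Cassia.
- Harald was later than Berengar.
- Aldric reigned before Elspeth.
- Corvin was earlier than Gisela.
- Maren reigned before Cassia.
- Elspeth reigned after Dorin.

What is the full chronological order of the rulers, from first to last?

The constraints fix every adjacent pair, so only one ordering works:
Maren → Cassia → Corvin → Gisela → Berengar → Harald → Aldric → Dorin → Elspeth.

Maren, Cassia, Corvin, Gisela, Berengar, Harald, Aldric, Dorin, Elspeth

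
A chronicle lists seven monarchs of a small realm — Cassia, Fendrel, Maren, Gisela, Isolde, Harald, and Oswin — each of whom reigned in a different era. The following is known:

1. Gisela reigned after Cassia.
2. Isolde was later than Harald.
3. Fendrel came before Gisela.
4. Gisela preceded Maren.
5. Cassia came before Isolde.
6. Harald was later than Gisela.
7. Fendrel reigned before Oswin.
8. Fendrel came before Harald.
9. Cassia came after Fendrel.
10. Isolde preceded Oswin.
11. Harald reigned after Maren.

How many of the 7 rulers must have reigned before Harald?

Directly stated before Harald: Fendrel, Gisela, and Maren.
Cassia reaches Harald via Cassia → Gisela → Harald.
No chain forces Isolde (or any of the others) ahead of Harald.
That's Cassia, Fendrel, Gisela, and Maren — 4 in all.

4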